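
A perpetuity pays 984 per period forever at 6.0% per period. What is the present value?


PV = PMT / i
= 984 / 0.06
= 16400.0


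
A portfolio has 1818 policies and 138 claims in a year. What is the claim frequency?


frequency = claims / policies
= 138 / 1818
= 0.0759


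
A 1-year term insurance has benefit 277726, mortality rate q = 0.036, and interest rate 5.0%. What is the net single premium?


NSP = benefit * q * v
v = 1/(1+i) = 0.952381
NSP = 277726 * 0.036 * 0.952381
= 9522.0343


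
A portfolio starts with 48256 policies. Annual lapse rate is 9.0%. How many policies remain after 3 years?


remaining = initial * (1 - lapse)^years
= 48256 * (1 - 0.09)^3
= 48256 * 0.753571
= 36364.3222


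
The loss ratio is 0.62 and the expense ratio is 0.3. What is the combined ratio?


Combined ratio = loss ratio + expense ratio
= 0.62 + 0.3
= 0.92


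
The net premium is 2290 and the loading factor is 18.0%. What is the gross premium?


Gross = net * (1 + loading)
= 2290 * (1 + 0.18)
= 2290 * 1.18
= 2702.2


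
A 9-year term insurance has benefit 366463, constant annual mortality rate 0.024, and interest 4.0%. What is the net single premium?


NSP = benefit * sum_{k=0}^{n-1} k_p_x * q * v^(k+1)
With constant q=0.024, v=0.961538
Sum = 0.163271
NSP = 366463 * 0.163271
= 59832.9186


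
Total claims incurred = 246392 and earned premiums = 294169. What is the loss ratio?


Loss ratio = claims / premiums
= 246392 / 294169
= 0.8376


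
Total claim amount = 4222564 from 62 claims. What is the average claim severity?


severity = total / number
= 4222564 / 62
= 68105.871


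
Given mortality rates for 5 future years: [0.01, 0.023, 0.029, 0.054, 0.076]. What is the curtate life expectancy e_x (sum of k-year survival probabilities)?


e_x = sum_{k=1}^{n} k_p_x
k_p_x values:
  1_p_x = 0.99
  2_p_x = 0.96723
  3_p_x = 0.93918
  4_p_x = 0.888465
  5_p_x = 0.820941
e_x = 4.6058


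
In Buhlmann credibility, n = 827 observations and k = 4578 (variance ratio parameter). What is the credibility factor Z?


Z = n / (n + k)
= 827 / (827 + 4578)
= 827 / 5405
= 0.153


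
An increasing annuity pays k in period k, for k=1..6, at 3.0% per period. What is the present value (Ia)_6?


(Ia)_n = sum_{k=1}^{n} k * v^k, v = 1/(1+i)
v = 0.970874
Sum computed term by term:
(Ia)_6 = 18.4934


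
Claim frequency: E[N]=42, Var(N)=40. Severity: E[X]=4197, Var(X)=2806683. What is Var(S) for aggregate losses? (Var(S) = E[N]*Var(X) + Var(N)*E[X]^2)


Var(S) = E[N]*Var(X) + Var(N)*E[X]^2
= 42*2806683 + 40*4197^2
= 117880686 + 704592360
= 8.2247e+08


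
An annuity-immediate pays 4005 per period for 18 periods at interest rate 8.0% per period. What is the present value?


PV = PMT * (1 - (1+i)^(-n)) / i
= 4005 * (1 - (1+0.08)^(-18)) / 0.08
= 4005 * (1 - 0.250249) / 0.08
= 4005 * 9.371887
= 37534.408


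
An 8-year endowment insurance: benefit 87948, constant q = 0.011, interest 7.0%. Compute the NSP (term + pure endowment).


Term component = 5580.9684
Pure endowment = 8_p_x * v^8 * benefit = 0.915314 * 0.582009 * 87948 = 46851.7782
NSP = 52432.7466


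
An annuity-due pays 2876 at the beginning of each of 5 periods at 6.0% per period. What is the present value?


PV_due = PMT * (1-(1+i)^(-n))/i * (1+i)
PV_immediate = 12114.7582
PV_due = 12114.7582 * 1.06
= 12841.6437


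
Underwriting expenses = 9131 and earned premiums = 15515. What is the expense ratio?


Expense ratio = expenses / premiums
= 9131 / 15515
= 0.5885


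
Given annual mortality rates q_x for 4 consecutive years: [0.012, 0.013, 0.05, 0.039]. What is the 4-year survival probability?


p_k = 1 - q_k for each year
Survival = product of (1 - q_k)
= 0.988 * 0.987 * 0.95 * 0.961
= 0.8903


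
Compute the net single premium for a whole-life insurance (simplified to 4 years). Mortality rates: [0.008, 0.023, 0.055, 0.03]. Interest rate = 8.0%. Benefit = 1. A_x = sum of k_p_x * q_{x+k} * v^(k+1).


v = 0.925926
Year 0: k_p_x=1.0, q=0.008, term=0.007407
Year 1: k_p_x=0.992, q=0.023, term=0.019561
Year 2: k_p_x=0.969184, q=0.055, term=0.042315
Year 3: k_p_x=0.915879, q=0.03, term=0.020196
A_x = 0.0895


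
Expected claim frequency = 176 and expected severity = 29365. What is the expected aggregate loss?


E[S] = E[N] * E[X]
= 176 * 29365
= 5.1682e+06


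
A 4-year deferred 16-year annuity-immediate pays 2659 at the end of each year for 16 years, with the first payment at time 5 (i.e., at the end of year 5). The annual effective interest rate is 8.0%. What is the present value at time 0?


PV at time 4 of the 16-year annuity-immediate:
a_n = 2659 * (1-(1+0.08)^(-16))/0.08 = 23535.7906
Discount back 4 years to time 0:
PV = 23535.7906 * (1+0.08)^(-4)
= 23535.7906 * 0.73503
= 17299.5087


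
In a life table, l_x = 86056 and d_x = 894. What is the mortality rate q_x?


q_x = d_x / l_x
= 894 / 86056
= 0.0104


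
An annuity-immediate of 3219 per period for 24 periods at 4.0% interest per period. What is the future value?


FV = PMT * ((1+i)^n - 1) / i
= 3219 * ((1.04)^24 - 1) / 0.04
= 3219 * (2.563304 - 1) / 0.04
= 125806.9027


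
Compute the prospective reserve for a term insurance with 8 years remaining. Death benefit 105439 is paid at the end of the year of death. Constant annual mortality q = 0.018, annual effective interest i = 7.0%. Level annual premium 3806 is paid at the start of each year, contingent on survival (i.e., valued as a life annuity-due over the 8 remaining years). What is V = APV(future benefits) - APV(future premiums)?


v = 1/(1+i) = 0.934579
APV(future benefits) per unit = sum_{k=0}^{7} k_p_x * q * v^(k+1) = 0.101599
APV(future benefits) = 105439 * 0.101599 = 10712.494
Life annuity-due factor ä_{x:8} = sum_{k=0}^{7} k_p_x * v^k = 6.039494
APV(future premiums) = 3806 * 6.039494 = 22986.3158
V = 10712.494 - 22986.3158
= -12273.8218


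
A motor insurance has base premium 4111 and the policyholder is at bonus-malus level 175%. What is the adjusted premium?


adjusted = base * BM_level / 100
= 4111 * 175 / 100
= 4111 * 1.75
= 7194.25


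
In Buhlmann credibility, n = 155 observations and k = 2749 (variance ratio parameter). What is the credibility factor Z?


Z = n / (n + k)
= 155 / (155 + 2749)
= 155 / 2904
= 0.0534


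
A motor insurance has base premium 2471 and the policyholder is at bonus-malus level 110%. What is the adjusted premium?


adjusted = base * BM_level / 100
= 2471 * 110 / 100
= 2471 * 1.1
= 2718.1


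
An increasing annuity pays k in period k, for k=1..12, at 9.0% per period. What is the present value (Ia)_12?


(Ia)_n = sum_{k=1}^{n} k * v^k, v = 1/(1+i)
v = 0.917431
Sum computed term by term:
(Ia)_12 = 39.3197


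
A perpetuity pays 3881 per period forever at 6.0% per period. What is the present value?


PV = PMT / i
= 3881 / 0.06
= 64683.3333


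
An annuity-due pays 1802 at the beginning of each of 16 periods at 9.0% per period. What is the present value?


PV_due = PMT * (1-(1+i)^(-n))/i * (1+i)
PV_immediate = 14979.2299
PV_due = 14979.2299 * 1.09
= 16327.3606


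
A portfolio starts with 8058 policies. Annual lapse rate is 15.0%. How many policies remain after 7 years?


remaining = initial * (1 - lapse)^years
= 8058 * (1 - 0.15)^7
= 8058 * 0.320577
= 2583.2102


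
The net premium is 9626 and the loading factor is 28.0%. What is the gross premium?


Gross = net * (1 + loading)
= 9626 * (1 + 0.28)
= 9626 * 1.28
= 12321.28


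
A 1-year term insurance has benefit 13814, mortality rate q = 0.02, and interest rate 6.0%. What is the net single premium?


NSP = benefit * q * v
v = 1/(1+i) = 0.943396
NSP = 13814 * 0.02 * 0.943396
= 260.6415


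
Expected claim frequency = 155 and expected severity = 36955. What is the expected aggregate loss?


E[S] = E[N] * E[X]
= 155 * 36955
= 5.7280e+06


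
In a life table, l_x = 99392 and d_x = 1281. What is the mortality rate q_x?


q_x = d_x / l_x
= 1281 / 99392
= 0.0129


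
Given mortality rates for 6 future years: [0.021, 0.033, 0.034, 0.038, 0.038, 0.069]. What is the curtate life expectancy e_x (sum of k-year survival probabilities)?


e_x = sum_{k=1}^{n} k_p_x
k_p_x values:
  1_p_x = 0.979
  2_p_x = 0.946693
  3_p_x = 0.914505
  4_p_x = 0.879754
  5_p_x = 0.846324
  6_p_x = 0.787927
e_x = 5.3542


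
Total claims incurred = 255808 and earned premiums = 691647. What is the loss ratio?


Loss ratio = claims / premiums
= 255808 / 691647
= 0.3699


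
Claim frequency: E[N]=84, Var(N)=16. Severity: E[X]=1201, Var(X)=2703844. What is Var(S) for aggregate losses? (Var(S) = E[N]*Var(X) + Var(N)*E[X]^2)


Var(S) = E[N]*Var(X) + Var(N)*E[X]^2
= 84*2703844 + 16*1201^2
= 227122896 + 23078416
= 2.5020e+08


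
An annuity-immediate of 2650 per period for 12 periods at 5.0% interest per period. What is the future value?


FV = PMT * ((1+i)^n - 1) / i
= 2650 * ((1.05)^12 - 1) / 0.05
= 2650 * (1.795856 - 1) / 0.05
= 42180.3853


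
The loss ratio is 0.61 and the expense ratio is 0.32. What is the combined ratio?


Combined ratio = loss ratio + expense ratio
= 0.61 + 0.32
= 0.93


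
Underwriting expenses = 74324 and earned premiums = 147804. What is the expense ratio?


Expense ratio = expenses / premiums
= 74324 / 147804
= 0.5029


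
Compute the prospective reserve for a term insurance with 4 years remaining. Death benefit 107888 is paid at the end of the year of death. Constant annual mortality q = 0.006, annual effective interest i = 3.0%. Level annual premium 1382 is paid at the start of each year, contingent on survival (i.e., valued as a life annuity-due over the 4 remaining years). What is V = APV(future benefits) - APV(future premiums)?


v = 1/(1+i) = 0.970874
APV(future benefits) per unit = sum_{k=0}^{3} k_p_x * q * v^(k+1) = 0.022108
APV(future benefits) = 107888 * 0.022108 = 2385.1429
Life annuity-due factor ä_{x:4} = sum_{k=0}^{3} k_p_x * v^k = 3.795135
APV(future premiums) = 1382 * 3.795135 = 5244.8765
V = 2385.1429 - 5244.8765
= -2859.7337


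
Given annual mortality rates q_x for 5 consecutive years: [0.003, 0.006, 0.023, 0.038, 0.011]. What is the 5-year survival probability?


p_k = 1 - q_k for each year
Survival = product of (1 - q_k)
= 0.997 * 0.994 * 0.977 * 0.962 * 0.989
= 0.9212


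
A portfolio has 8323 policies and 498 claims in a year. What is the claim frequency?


frequency = claims / policies
= 498 / 8323
= 0.0598


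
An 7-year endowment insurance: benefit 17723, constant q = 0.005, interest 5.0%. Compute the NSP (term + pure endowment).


Term component = 505.6251
Pure endowment = 7_p_x * v^7 * benefit = 0.965521 * 0.710681 * 17723 = 12161.1238
NSP = 12666.7489


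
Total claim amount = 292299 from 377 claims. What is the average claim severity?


severity = total / number
= 292299 / 377
= 775.3289


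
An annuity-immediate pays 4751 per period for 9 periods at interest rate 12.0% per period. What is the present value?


PV = PMT * (1 - (1+i)^(-n)) / i
= 4751 * (1 - (1+0.12)^(-9)) / 0.12
= 4751 * (1 - 0.36061) / 0.12
= 4751 * 5.32825
= 25314.5148


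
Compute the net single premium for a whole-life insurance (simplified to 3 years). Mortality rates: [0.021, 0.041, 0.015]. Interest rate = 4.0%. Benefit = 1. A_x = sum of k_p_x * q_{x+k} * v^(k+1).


v = 0.961538
Year 0: k_p_x=1.0, q=0.021, term=0.020192
Year 1: k_p_x=0.979, q=0.041, term=0.037111
Year 2: k_p_x=0.938861, q=0.015, term=0.01252
A_x = 0.0698


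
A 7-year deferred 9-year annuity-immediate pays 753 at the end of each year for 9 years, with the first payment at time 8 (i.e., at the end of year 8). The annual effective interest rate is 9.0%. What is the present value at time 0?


PV at time 7 of the 9-year annuity-immediate:
a_n = 753 * (1-(1+0.09)^(-9))/0.09 = 4514.4209
Discount back 7 years to time 0:
PV = 4514.4209 * (1+0.09)^(-7)
= 4514.4209 * 0.547034
= 2469.5428


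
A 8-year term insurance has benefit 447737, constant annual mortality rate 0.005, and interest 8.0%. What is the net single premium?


NSP = benefit * sum_{k=0}^{n-1} k_p_x * q * v^(k+1)
With constant q=0.005, v=0.925926
Sum = 0.028292
NSP = 447737 * 0.028292
= 12667.4658


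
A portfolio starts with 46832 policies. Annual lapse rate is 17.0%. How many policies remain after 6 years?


remaining = initial * (1 - lapse)^years
= 46832 * (1 - 0.17)^6
= 46832 * 0.32694
= 15311.2716


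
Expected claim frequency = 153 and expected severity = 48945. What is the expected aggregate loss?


E[S] = E[N] * E[X]
= 153 * 48945
= 7.4886e+06


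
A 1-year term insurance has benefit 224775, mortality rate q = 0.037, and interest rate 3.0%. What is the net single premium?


NSP = benefit * q * v
v = 1/(1+i) = 0.970874
NSP = 224775 * 0.037 * 0.970874
= 8074.4417


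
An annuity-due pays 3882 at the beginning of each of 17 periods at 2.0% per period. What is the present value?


PV_due = PMT * (1-(1+i)^(-n))/i * (1+i)
PV_immediate = 55481.0466
PV_due = 55481.0466 * 1.02
= 56590.6676


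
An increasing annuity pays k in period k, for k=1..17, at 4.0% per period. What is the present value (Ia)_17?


(Ia)_n = sum_{k=1}^{n} k * v^k, v = 1/(1+i)
v = 0.961538
Sum computed term by term:
(Ia)_17 = 98.1238


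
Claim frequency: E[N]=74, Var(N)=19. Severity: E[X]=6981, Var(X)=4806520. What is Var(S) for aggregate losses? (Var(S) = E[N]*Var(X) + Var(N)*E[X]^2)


Var(S) = E[N]*Var(X) + Var(N)*E[X]^2
= 74*4806520 + 19*6981^2
= 355682480 + 925952859
= 1.2816e+09


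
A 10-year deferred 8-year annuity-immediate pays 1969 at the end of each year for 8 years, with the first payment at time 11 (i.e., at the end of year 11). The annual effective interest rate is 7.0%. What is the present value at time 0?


PV at time 10 of the 8-year annuity-immediate:
a_n = 1969 * (1-(1+0.07)^(-8))/0.07 = 11757.4868
Discount back 10 years to time 0:
PV = 11757.4868 * (1+0.07)^(-10)
= 11757.4868 * 0.508349
= 5976.9101


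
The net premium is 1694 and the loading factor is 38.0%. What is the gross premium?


Gross = net * (1 + loading)
= 1694 * (1 + 0.38)
= 1694 * 1.38
= 2337.72


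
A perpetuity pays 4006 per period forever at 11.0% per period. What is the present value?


PV = PMT / i
= 4006 / 0.11
= 36418.1818


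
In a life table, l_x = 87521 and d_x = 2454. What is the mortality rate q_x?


q_x = d_x / l_x
= 2454 / 87521
= 0.028


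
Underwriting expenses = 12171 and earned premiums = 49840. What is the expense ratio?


Expense ratio = expenses / premiums
= 12171 / 49840
= 0.2442


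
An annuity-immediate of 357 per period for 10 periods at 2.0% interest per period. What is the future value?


FV = PMT * ((1+i)^n - 1) / i
= 357 * ((1.02)^10 - 1) / 0.02
= 357 * (1.218994 - 1) / 0.02
= 3909.0504


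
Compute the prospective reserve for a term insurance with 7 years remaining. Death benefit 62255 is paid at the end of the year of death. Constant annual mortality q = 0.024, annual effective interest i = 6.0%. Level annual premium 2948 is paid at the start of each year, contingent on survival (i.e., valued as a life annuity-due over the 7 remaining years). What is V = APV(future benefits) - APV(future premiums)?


v = 1/(1+i) = 0.943396
APV(future benefits) per unit = sum_{k=0}^{6} k_p_x * q * v^(k+1) = 0.125412
APV(future benefits) = 62255 * 0.125412 = 7807.5262
Life annuity-due factor ä_{x:7} = sum_{k=0}^{6} k_p_x * v^k = 5.539032
APV(future premiums) = 2948 * 5.539032 = 16329.0649
V = 7807.5262 - 16329.0649
= -8521.5387


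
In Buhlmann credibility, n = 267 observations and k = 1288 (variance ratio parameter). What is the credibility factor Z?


Z = n / (n + k)
= 267 / (267 + 1288)
= 267 / 1555
= 0.1717


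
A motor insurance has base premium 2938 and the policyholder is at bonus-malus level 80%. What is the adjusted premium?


adjusted = base * BM_level / 100
= 2938 * 80 / 100
= 2938 * 0.8
= 2350.4


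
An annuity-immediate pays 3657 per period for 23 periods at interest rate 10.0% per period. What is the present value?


PV = PMT * (1 - (1+i)^(-n)) / i
= 3657 * (1 - (1+0.1)^(-23)) / 0.1
= 3657 * (1 - 0.111678) / 0.1
= 3657 * 8.883218
= 32485.9298


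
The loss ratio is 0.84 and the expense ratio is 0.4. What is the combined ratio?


Combined ratio = loss ratio + expense ratio
= 0.84 + 0.4
= 1.24


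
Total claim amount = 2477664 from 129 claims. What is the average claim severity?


severity = total / number
= 2477664 / 129
= 19206.6977


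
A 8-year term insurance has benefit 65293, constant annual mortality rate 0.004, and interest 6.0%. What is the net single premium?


NSP = benefit * sum_{k=0}^{n-1} k_p_x * q * v^(k+1)
With constant q=0.004, v=0.943396
Sum = 0.024524
NSP = 65293 * 0.024524
= 1601.2536


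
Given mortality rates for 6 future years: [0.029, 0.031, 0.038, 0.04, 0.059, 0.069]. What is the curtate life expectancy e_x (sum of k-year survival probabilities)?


e_x = sum_{k=1}^{n} k_p_x
k_p_x values:
  1_p_x = 0.971
  2_p_x = 0.940899
  3_p_x = 0.905145
  4_p_x = 0.868939
  5_p_x = 0.817672
  6_p_x = 0.761252
e_x = 5.2649


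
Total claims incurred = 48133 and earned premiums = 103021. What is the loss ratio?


Loss ratio = claims / premiums
= 48133 / 103021
= 0.4672


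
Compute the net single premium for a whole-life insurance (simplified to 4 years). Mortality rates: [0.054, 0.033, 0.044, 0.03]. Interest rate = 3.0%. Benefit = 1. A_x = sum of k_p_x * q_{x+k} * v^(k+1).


v = 0.970874
Year 0: k_p_x=1.0, q=0.054, term=0.052427
Year 1: k_p_x=0.946, q=0.033, term=0.029426
Year 2: k_p_x=0.914782, q=0.044, term=0.036835
Year 3: k_p_x=0.874532, q=0.03, term=0.02331
A_x = 0.142


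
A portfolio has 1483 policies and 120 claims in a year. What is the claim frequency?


frequency = claims / policies
= 120 / 1483
= 0.0809


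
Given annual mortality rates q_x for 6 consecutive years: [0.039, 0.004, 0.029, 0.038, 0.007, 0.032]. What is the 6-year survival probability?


p_k = 1 - q_k for each year
Survival = product of (1 - q_k)
= 0.961 * 0.996 * 0.971 * 0.962 * 0.993 * 0.968
= 0.8594


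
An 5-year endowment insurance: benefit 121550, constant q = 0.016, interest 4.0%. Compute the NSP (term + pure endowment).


Term component = 8395.8518
Pure endowment = 5_p_x * v^5 * benefit = 0.922519 * 0.821927 * 121550 = 92164.5186
NSP = 100560.3704


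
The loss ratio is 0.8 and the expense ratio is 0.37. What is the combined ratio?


Combined ratio = loss ratio + expense ratio
= 0.8 + 0.37
= 1.17


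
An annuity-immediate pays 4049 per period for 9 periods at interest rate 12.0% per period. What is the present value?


PV = PMT * (1 - (1+i)^(-n)) / i
= 4049 * (1 - (1+0.12)^(-9)) / 0.12
= 4049 * (1 - 0.36061) / 0.12
= 4049 * 5.32825
= 21574.0834


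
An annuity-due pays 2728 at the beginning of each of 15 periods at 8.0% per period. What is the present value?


PV_due = PMT * (1-(1+i)^(-n))/i * (1+i)
PV_immediate = 23350.2579
PV_due = 23350.2579 * 1.08
= 25218.2785


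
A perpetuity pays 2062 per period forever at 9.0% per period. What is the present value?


PV = PMT / i
= 2062 / 0.09
= 22911.1111


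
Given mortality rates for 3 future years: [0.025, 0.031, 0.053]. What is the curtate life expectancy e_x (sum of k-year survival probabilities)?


e_x = sum_{k=1}^{n} k_p_x
k_p_x values:
  1_p_x = 0.975
  2_p_x = 0.944775
  3_p_x = 0.894702
e_x = 2.8145


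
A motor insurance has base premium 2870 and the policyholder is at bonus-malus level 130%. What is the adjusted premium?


adjusted = base * BM_level / 100
= 2870 * 130 / 100
= 2870 * 1.3
= 3731.0


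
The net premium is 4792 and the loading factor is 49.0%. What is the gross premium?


Gross = net * (1 + loading)
= 4792 * (1 + 0.49)
= 4792 * 1.49
= 7140.08


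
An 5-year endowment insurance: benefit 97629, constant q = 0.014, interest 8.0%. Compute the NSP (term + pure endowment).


Term component = 5318.071
Pure endowment = 5_p_x * v^5 * benefit = 0.931933 * 0.680583 * 97629 = 61921.952
NSP = 67240.023


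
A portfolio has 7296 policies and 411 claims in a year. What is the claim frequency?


frequency = claims / policies
= 411 / 7296
= 0.0563


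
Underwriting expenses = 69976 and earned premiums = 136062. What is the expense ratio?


Expense ratio = expenses / premiums
= 69976 / 136062
= 0.5143


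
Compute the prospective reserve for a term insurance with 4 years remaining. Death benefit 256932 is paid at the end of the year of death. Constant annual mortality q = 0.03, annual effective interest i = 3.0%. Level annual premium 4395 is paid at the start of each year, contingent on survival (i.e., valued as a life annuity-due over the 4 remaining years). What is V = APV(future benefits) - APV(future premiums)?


v = 1/(1+i) = 0.970874
APV(future benefits) per unit = sum_{k=0}^{3} k_p_x * q * v^(k+1) = 0.106714
APV(future benefits) = 256932 * 0.106714 = 27418.3448
Life annuity-due factor ä_{x:4} = sum_{k=0}^{3} k_p_x * v^k = 3.663861
APV(future premiums) = 4395 * 3.663861 = 16102.6697
V = 27418.3448 - 16102.6697
= 11315.6751


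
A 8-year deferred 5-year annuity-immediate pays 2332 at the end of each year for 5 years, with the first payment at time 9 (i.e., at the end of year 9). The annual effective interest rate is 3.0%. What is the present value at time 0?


PV at time 8 of the 5-year annuity-immediate:
a_n = 2332 * (1-(1+0.03)^(-5))/0.03 = 10679.8772
Discount back 8 years to time 0:
PV = 10679.8772 * (1+0.03)^(-8)
= 10679.8772 * 0.789409
= 8430.7937


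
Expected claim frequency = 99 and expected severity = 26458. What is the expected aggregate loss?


E[S] = E[N] * E[X]
= 99 * 26458
= 2.6193e+06


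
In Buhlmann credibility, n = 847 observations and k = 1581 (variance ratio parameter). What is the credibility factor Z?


Z = n / (n + k)
= 847 / (847 + 1581)
= 847 / 2428
= 0.3488


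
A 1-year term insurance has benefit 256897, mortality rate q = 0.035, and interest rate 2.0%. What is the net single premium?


NSP = benefit * q * v
v = 1/(1+i) = 0.980392
NSP = 256897 * 0.035 * 0.980392
= 8815.0931


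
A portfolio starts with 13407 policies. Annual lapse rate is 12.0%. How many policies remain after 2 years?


remaining = initial * (1 - lapse)^years
= 13407 * (1 - 0.12)^2
= 13407 * 0.7744
= 10382.3808


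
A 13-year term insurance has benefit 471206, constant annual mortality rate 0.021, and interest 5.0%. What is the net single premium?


NSP = benefit * sum_{k=0}^{n-1} k_p_x * q * v^(k+1)
With constant q=0.021, v=0.952381
Sum = 0.17674
NSP = 471206 * 0.17674
= 83280.7341


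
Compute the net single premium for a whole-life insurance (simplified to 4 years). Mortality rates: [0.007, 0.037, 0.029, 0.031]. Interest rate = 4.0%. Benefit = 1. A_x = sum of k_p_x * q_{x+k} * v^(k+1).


v = 0.961538
Year 0: k_p_x=1.0, q=0.007, term=0.006731
Year 1: k_p_x=0.993, q=0.037, term=0.033969
Year 2: k_p_x=0.956259, q=0.029, term=0.024653
Year 3: k_p_x=0.928527, q=0.031, term=0.024605
A_x = 0.09


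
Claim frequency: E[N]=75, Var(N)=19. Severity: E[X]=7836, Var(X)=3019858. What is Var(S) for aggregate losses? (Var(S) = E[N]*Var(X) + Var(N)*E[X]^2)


Var(S) = E[N]*Var(X) + Var(N)*E[X]^2
= 75*3019858 + 19*7836^2
= 226489350 + 1166655024
= 1.3931e+09


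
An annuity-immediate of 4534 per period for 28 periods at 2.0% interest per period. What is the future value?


FV = PMT * ((1+i)^n - 1) / i
= 4534 * ((1.02)^28 - 1) / 0.02
= 4534 * (1.741024 - 1) / 0.02
= 167990.1875


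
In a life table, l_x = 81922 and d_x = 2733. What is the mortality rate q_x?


q_x = d_x / l_x
= 2733 / 81922
= 0.0334


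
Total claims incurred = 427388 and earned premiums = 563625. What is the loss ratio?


Loss ratio = claims / premiums
= 427388 / 563625
= 0.7583


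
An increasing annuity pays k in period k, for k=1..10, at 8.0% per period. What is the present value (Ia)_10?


(Ia)_n = sum_{k=1}^{n} k * v^k, v = 1/(1+i)
v = 0.925926
Sum computed term by term:
(Ia)_10 = 32.6869


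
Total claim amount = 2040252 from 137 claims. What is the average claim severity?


severity = total / number
= 2040252 / 137
= 14892.3504


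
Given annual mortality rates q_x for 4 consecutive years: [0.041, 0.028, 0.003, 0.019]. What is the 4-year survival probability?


p_k = 1 - q_k for each year
Survival = product of (1 - q_k)
= 0.959 * 0.972 * 0.997 * 0.981
= 0.9117


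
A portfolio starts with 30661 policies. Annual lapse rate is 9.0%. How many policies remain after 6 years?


remaining = initial * (1 - lapse)^years
= 30661 * (1 - 0.09)^6
= 30661 * 0.567869
= 17411.4391


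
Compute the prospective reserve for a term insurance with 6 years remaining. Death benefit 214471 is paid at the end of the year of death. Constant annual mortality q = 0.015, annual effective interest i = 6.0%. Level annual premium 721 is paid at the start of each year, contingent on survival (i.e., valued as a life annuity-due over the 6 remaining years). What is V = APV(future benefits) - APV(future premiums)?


v = 1/(1+i) = 0.943396
APV(future benefits) per unit = sum_{k=0}^{5} k_p_x * q * v^(k+1) = 0.071231
APV(future benefits) = 214471 * 0.071231 = 15276.9289
Life annuity-due factor ä_{x:6} = sum_{k=0}^{5} k_p_x * v^k = 5.033639
APV(future premiums) = 721 * 5.033639 = 3629.2539
V = 15276.9289 - 3629.2539
= 11647.675


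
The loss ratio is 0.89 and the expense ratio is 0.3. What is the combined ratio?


Combined ratio = loss ratio + expense ratio
= 0.89 + 0.3
= 1.19


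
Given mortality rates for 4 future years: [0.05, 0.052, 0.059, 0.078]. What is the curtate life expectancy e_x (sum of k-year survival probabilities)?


e_x = sum_{k=1}^{n} k_p_x
k_p_x values:
  1_p_x = 0.95
  2_p_x = 0.9006
  3_p_x = 0.847465
  4_p_x = 0.781362
e_x = 3.4794


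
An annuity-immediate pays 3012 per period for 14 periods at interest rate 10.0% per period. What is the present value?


PV = PMT * (1 - (1+i)^(-n)) / i
= 3012 * (1 - (1+0.1)^(-14)) / 0.1
= 3012 * (1 - 0.263331) / 0.1
= 3012 * 7.366687
= 22188.4626


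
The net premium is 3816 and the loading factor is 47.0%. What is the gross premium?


Gross = net * (1 + loading)
= 3816 * (1 + 0.47)
= 3816 * 1.47
= 5609.52


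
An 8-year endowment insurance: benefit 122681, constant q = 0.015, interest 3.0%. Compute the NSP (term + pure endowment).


Term component = 12288.2618
Pure endowment = 8_p_x * v^8 * benefit = 0.886115 * 0.789409 * 122681 = 85816.2146
NSP = 98104.4764


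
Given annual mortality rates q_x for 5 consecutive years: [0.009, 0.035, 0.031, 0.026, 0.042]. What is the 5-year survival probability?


p_k = 1 - q_k for each year
Survival = product of (1 - q_k)
= 0.991 * 0.965 * 0.969 * 0.974 * 0.958
= 0.8647


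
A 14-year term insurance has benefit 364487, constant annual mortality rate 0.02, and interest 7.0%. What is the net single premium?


NSP = benefit * sum_{k=0}^{n-1} k_p_x * q * v^(k+1)
With constant q=0.02, v=0.934579
Sum = 0.157272
NSP = 364487 * 0.157272
= 57323.653


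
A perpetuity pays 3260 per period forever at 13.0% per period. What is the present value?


PV = PMT / i
= 3260 / 0.13
= 25076.9231


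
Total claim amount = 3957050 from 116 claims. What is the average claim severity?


severity = total / number
= 3957050 / 116
= 34112.5


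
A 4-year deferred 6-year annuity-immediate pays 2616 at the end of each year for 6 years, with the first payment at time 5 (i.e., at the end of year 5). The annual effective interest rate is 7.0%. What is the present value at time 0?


PV at time 4 of the 6-year annuity-immediate:
a_n = 2616 * (1-(1+0.07)^(-6))/0.07 = 12469.2677
Discount back 4 years to time 0:
PV = 12469.2677 * (1+0.07)^(-4)
= 12469.2677 * 0.762895
= 9512.7447


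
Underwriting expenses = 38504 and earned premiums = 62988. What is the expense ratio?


Expense ratio = expenses / premiums
= 38504 / 62988
= 0.6113


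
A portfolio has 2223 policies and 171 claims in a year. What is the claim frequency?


frequency = claims / policies
= 171 / 2223
= 0.0769


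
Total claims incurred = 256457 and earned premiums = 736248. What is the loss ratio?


Loss ratio = claims / premiums
= 256457 / 736248
= 0.3483


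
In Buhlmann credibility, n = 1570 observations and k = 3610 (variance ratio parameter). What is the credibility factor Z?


Z = n / (n + k)
= 1570 / (1570 + 3610)
= 1570 / 5180
= 0.3031


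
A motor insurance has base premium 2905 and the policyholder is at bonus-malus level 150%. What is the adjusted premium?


adjusted = base * BM_level / 100
= 2905 * 150 / 100
= 2905 * 1.5
= 4357.5


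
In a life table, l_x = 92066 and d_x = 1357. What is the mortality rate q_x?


q_x = d_x / l_x
= 1357 / 92066
= 0.0147


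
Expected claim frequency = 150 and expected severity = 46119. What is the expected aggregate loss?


E[S] = E[N] * E[X]
= 150 * 46119
= 6.9178e+06


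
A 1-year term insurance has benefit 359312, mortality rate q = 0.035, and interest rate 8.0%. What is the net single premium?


NSP = benefit * q * v
v = 1/(1+i) = 0.925926
NSP = 359312 * 0.035 * 0.925926
= 11644.3704


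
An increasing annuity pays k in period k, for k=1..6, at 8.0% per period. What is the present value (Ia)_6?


(Ia)_n = sum_{k=1}^{n} k * v^k, v = 1/(1+i)
v = 0.925926
Sum computed term by term:
(Ia)_6 = 15.1462


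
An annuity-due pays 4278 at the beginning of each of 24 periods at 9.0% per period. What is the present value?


PV_due = PMT * (1-(1+i)^(-n))/i * (1+i)
PV_immediate = 41524.8851
PV_due = 41524.8851 * 1.09
= 45262.1248


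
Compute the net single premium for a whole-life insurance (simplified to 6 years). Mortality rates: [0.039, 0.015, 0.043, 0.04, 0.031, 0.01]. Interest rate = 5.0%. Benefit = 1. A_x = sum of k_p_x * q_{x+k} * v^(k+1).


v = 0.952381
Year 0: k_p_x=1.0, q=0.039, term=0.037143
Year 1: k_p_x=0.961, q=0.015, term=0.013075
Year 2: k_p_x=0.946585, q=0.043, term=0.035161
Year 3: k_p_x=0.905882, q=0.04, term=0.029811
Year 4: k_p_x=0.869647, q=0.031, term=0.021123
Year 5: k_p_x=0.842688, q=0.01, term=0.006288
A_x = 0.1426


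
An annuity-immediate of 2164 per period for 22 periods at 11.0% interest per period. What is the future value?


FV = PMT * ((1+i)^n - 1) / i
= 2164 * ((1.11)^22 - 1) / 0.11
= 2164 * (9.933574 - 1) / 0.11
= 175747.7657


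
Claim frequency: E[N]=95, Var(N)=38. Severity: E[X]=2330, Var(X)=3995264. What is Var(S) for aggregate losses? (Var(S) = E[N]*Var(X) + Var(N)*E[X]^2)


Var(S) = E[N]*Var(X) + Var(N)*E[X]^2
= 95*3995264 + 38*2330^2
= 379550080 + 206298200
= 5.8585e+08


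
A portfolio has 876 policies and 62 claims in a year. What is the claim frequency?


frequency = claims / policies
= 62 / 876
= 0.0708


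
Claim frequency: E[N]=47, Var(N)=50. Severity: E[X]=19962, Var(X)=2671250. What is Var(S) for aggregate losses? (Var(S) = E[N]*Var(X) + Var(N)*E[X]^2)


Var(S) = E[N]*Var(X) + Var(N)*E[X]^2
= 47*2671250 + 50*19962^2
= 125548750 + 19924072200
= 2.0050e+10


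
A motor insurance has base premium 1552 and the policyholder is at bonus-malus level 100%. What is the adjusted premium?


adjusted = base * BM_level / 100
= 1552 * 100 / 100
= 1552 * 1.0
= 1552.0


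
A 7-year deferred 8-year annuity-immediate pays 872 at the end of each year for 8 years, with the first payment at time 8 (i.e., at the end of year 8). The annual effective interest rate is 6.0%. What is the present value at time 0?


PV at time 7 of the 8-year annuity-immediate:
a_n = 872 * (1-(1+0.06)^(-8))/0.06 = 5414.9402
Discount back 7 years to time 0:
PV = 5414.9402 * (1+0.06)^(-7)
= 5414.9402 * 0.665057
= 3601.2445


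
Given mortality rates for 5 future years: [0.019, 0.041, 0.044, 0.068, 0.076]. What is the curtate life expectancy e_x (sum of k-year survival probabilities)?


e_x = sum_{k=1}^{n} k_p_x
k_p_x values:
  1_p_x = 0.981
  2_p_x = 0.940779
  3_p_x = 0.899385
  4_p_x = 0.838227
  5_p_x = 0.774521
e_x = 4.4339


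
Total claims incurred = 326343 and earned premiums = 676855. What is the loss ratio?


Loss ratio = claims / premiums
= 326343 / 676855
= 0.4821


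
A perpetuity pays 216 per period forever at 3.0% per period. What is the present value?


PV = PMT / i
= 216 / 0.03
= 7200.0


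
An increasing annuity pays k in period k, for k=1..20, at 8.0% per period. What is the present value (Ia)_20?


(Ia)_n = sum_{k=1}^{n} k * v^k, v = 1/(1+i)
v = 0.925926
Sum computed term by term:
(Ia)_20 = 78.9079


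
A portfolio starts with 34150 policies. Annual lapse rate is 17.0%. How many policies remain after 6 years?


remaining = initial * (1 - lapse)^years
= 34150 * (1 - 0.17)^6
= 34150 * 0.32694
= 11165.0138


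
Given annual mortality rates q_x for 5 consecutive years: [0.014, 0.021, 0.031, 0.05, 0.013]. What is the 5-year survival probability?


p_k = 1 - q_k for each year
Survival = product of (1 - q_k)
= 0.986 * 0.979 * 0.969 * 0.95 * 0.987
= 0.877


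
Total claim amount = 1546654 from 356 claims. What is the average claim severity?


severity = total / number
= 1546654 / 356
= 4344.5337


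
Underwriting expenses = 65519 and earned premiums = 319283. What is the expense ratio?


Expense ratio = expenses / premiums
= 65519 / 319283
= 0.2052


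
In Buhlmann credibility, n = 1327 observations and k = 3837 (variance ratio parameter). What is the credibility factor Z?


Z = n / (n + k)
= 1327 / (1327 + 3837)
= 1327 / 5164
= 0.257


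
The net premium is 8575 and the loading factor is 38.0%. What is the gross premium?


Gross = net * (1 + loading)
= 8575 * (1 + 0.38)
= 8575 * 1.38
= 11833.5


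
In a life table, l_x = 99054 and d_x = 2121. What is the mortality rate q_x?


q_x = d_x / l_x
= 2121 / 99054
= 0.0214


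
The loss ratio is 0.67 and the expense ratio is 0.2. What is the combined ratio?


Combined ratio = loss ratio + expense ratio
= 0.67 + 0.2
= 0.87


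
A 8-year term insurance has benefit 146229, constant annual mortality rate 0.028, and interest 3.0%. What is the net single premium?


NSP = benefit * sum_{k=0}^{n-1} k_p_x * q * v^(k+1)
With constant q=0.028, v=0.970874
Sum = 0.179116
NSP = 146229 * 0.179116
= 26191.9916


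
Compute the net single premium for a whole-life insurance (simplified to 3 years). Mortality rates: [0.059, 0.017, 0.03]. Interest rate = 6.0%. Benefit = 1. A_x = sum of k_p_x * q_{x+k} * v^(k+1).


v = 0.943396
Year 0: k_p_x=1.0, q=0.059, term=0.05566
Year 1: k_p_x=0.941, q=0.017, term=0.014237
Year 2: k_p_x=0.925003, q=0.03, term=0.0233
A_x = 0.0932


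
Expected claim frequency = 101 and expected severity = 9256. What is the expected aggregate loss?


E[S] = E[N] * E[X]
= 101 * 9256
= 934856


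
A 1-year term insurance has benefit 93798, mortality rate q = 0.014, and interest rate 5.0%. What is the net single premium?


NSP = benefit * q * v
v = 1/(1+i) = 0.952381
NSP = 93798 * 0.014 * 0.952381
= 1250.64


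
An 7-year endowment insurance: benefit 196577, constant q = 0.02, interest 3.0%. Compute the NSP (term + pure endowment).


Term component = 23128.0309
Pure endowment = 7_p_x * v^7 * benefit = 0.868126 * 0.813092 * 196577 = 138756.9228
NSP = 161884.9537


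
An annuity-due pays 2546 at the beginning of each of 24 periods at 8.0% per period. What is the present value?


PV_due = PMT * (1-(1+i)^(-n))/i * (1+i)
PV_immediate = 26806.2186
PV_due = 26806.2186 * 1.08
= 28950.7161


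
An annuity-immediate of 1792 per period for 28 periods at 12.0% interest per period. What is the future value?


FV = PMT * ((1+i)^n - 1) / i
= 1792 * ((1.12)^28 - 1) / 0.12
= 1792 * (23.883866 - 1) / 0.12
= 341732.4062


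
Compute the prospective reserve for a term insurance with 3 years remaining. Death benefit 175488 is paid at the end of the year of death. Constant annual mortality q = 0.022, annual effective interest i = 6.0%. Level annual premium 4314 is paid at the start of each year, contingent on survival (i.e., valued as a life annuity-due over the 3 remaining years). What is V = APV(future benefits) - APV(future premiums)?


v = 1/(1+i) = 0.943396
APV(future benefits) per unit = sum_{k=0}^{2} k_p_x * q * v^(k+1) = 0.057572
APV(future benefits) = 175488 * 0.057572 = 10103.1413
Life annuity-due factor ä_{x:3} = sum_{k=0}^{2} k_p_x * v^k = 2.773909
APV(future premiums) = 4314 * 2.773909 = 11966.6428
V = 10103.1413 - 11966.6428
= -1863.5015


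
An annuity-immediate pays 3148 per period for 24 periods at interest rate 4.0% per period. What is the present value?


PV = PMT * (1 - (1+i)^(-n)) / i
= 3148 * (1 - (1+0.04)^(-24)) / 0.04
= 3148 * (1 - 0.390121) / 0.04
= 3148 * 15.246963
= 47997.44


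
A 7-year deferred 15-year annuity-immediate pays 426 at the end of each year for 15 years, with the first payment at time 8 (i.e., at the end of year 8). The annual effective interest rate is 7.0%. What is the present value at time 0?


PV at time 7 of the 15-year annuity-immediate:
a_n = 426 * (1-(1+0.07)^(-15))/0.07 = 3879.9714
Discount back 7 years to time 0:
PV = 3879.9714 * (1+0.07)^(-7)
= 3879.9714 * 0.62275
= 2416.2512


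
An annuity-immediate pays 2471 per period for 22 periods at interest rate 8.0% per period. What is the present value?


PV = PMT * (1 - (1+i)^(-n)) / i
= 2471 * (1 - (1+0.08)^(-22)) / 0.08
= 2471 * (1 - 0.183941) / 0.08
= 2471 * 10.200744
= 25206.0376


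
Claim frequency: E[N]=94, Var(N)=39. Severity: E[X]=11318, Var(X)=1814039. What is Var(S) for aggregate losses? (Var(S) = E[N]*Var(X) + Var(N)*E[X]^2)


Var(S) = E[N]*Var(X) + Var(N)*E[X]^2
= 94*1814039 + 39*11318^2
= 170519666 + 4995787836
= 5.1663e+09


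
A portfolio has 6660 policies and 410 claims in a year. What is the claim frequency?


frequency = claims / policies
= 410 / 6660
= 0.0616


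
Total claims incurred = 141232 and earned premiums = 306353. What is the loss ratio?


Loss ratio = claims / premiums
= 141232 / 306353
= 0.461


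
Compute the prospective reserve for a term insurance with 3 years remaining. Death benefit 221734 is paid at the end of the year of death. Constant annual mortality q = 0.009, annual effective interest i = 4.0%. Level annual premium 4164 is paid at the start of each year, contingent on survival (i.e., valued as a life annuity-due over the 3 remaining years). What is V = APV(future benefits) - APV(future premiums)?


v = 1/(1+i) = 0.961538
APV(future benefits) per unit = sum_{k=0}^{2} k_p_x * q * v^(k+1) = 0.024758
APV(future benefits) = 221734 * 0.024758 = 5489.593
Life annuity-due factor ä_{x:3} = sum_{k=0}^{2} k_p_x * v^k = 2.860874
APV(future premiums) = 4164 * 2.860874 = 11912.6781
V = 5489.593 - 11912.6781
= -6423.0851


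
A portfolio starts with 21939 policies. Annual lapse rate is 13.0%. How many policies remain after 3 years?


remaining = initial * (1 - lapse)^years
= 21939 * (1 - 0.13)^3
= 21939 * 0.658503
= 14446.8973


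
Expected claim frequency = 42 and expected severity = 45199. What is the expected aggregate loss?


E[S] = E[N] * E[X]
= 42 * 45199
= 1.8984e+06


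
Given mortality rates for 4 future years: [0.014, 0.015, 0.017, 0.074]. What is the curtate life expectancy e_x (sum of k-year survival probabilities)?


e_x = sum_{k=1}^{n} k_p_x
k_p_x values:
  1_p_x = 0.986
  2_p_x = 0.97121
  3_p_x = 0.954699
  4_p_x = 0.884052
e_x = 3.796


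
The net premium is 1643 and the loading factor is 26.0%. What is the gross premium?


Gross = net * (1 + loading)
= 1643 * (1 + 0.26)
= 1643 * 1.26
= 2070.18


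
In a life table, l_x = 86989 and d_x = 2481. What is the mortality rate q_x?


q_x = d_x / l_x
= 2481 / 86989
= 0.0285


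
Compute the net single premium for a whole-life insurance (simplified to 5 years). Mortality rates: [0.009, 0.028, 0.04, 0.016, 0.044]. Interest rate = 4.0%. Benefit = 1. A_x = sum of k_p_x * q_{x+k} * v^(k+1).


v = 0.961538
Year 0: k_p_x=1.0, q=0.009, term=0.008654
Year 1: k_p_x=0.991, q=0.028, term=0.025655
Year 2: k_p_x=0.963252, q=0.04, term=0.034253
Year 3: k_p_x=0.924722, q=0.016, term=0.012647
Year 4: k_p_x=0.909926, q=0.044, term=0.032907
A_x = 0.1141
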